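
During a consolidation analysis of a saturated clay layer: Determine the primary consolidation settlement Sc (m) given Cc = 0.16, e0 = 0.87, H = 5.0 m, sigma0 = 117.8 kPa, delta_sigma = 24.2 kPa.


Using Sc = Cc * H / (1 + e0) * log10((sigma0 + delta_sigma) / sigma0)
Stress ratio = (117.8 + 24.2) / 117.8 = 1.20543
log10(1.20543) = 0.0811431
Cc * H / (1 + e0) = 0.16 * 5.0 / (1 + 0.87) = 0.427807
Sc = 0.427807 * 0.0811431
Sc = 0.0347 m


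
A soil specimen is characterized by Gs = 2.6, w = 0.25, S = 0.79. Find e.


Using the relation e = Gs * w / S
e = 2.6 * 0.25 / 0.79
e = 0.8228


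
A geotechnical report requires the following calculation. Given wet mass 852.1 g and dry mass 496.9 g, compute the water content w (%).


Using w = (m_wet - m_dry) / m_dry * 100
m_wet - m_dry = 852.1 - 496.9 = 355.2 g
w = 355.2 / 496.9 * 100
w = 71.48 %


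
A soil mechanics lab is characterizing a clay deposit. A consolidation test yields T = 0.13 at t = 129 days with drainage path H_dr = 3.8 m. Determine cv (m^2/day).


Result: 0.01455 m^2/day

Derivation:
Using cv = T * H_dr^2 / t
H_dr^2 = 3.8^2 = 14.44
cv = 0.13 * 14.44 / 129
cv = 0.01455 m^2/day


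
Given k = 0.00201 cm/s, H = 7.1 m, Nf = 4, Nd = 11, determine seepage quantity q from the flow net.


Result: 5.189e-05 m^3/s per m

Derivation:
Convert k to m/s for unit consistency with H:
k = 0.00201 cm/s = 0.00201 / 100 m/s = 2.01e-05 m/s
Using q = k * H * Nf / Nd
Nf / Nd = 4 / 11 = 0.3636
q = 2.01e-05 * 7.1 * 0.3636
q = 5.189e-05 m^3/s per m


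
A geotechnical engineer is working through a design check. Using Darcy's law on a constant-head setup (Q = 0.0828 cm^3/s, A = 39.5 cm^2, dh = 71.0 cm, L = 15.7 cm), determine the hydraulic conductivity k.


Compute hydraulic gradient:
i = dh / L = 71.0 / 15.7 = 4.52229
Then apply Darcy's law:
k = Q / (A * i)
k = 0.0828 / (39.5 * 4.52229)
k = 0.0828 / 178.631
k = 0.000464 cm/s


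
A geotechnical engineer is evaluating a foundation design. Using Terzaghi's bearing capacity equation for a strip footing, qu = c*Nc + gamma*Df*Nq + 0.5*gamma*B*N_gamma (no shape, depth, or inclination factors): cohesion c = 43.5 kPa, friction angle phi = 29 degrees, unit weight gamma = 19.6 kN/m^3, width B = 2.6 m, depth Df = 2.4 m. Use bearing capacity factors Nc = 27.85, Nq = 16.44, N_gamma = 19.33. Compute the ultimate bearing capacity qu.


Result: 2477.34 kPa

Derivation:
Compute qu = c*Nc + gamma*Df*Nq + 0.5*gamma*B*N_gamma
Term 1: 43.5 * 27.85 = 1211.475
Term 2: 19.6 * 2.4 * 16.44 = 773.3376
Term 3: 0.5 * 19.6 * 2.6 * 19.33 = 492.5284
qu = 1211.475 + 773.3376 + 492.5284
qu = 2477.34 kPa


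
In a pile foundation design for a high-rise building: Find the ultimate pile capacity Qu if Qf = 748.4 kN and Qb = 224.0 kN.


Using Qu = Qf + Qb
Qu = 748.4 + 224.0
Qu = 972.4 kN


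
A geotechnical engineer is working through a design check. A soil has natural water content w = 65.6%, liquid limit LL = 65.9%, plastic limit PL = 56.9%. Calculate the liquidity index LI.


First compute the plasticity index:
PI = LL - PL = 65.9 - 56.9 = 9.0
Then compute the liquidity index:
LI = (w - PL) / PI
LI = (65.6 - 56.9) / 9.0
LI = 0.967


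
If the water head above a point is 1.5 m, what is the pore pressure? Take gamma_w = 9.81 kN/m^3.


Using u = gamma_w * h_w
u = 9.81 * 1.5
u = 14.71 kPa


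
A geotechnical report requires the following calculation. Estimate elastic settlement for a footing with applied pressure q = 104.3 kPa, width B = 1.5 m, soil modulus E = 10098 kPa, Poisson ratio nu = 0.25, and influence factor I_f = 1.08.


Using Se = q * B * (1 - nu^2) * I_f / E
1 - nu^2 = 1 - 0.25^2 = 0.9375
Se = 104.3 * 1.5 * 0.9375 * 1.08 / 10098
Se = 0.015687 m
Convert to mm: Se = 0.015687 * 1000 = 15.687 mm


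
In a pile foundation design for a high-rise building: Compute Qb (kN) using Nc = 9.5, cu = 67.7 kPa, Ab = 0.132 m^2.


Result: 84.9 kN

Derivation:
Using Qb = Nc * cu * Ab
Qb = 9.5 * 67.7 * 0.132
Qb = 84.9 kN


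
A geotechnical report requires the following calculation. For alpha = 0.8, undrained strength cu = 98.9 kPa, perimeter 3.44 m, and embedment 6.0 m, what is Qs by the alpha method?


Using Qs = alpha * cu * perimeter * L
Qs = 0.8 * 98.9 * 3.44 * 6.0
Qs = 1633.04 kN


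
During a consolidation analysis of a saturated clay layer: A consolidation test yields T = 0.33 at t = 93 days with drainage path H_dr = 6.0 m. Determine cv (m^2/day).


Result: 0.12774 m^2/day

Derivation:
Using cv = T * H_dr^2 / t
H_dr^2 = 6.0^2 = 36.0
cv = 0.33 * 36.0 / 93
cv = 0.12774 m^2/day


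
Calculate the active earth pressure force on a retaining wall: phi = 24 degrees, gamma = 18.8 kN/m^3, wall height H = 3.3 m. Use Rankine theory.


Compute active earth pressure coefficient:
Ka = tan^2(45 - phi/2) = tan^2(33.0) = 0.42173
Compute active force:
Pa = 0.5 * Ka * gamma * H^2
Pa = 0.5 * 0.42173 * 18.8 * 3.3^2
Pa = 43.17 kN/m


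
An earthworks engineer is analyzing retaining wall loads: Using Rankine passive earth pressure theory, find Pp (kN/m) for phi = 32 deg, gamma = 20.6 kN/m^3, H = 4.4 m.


Result: 648.99 kN/m

Derivation:
Compute passive earth pressure coefficient:
Kp = tan^2(45 + phi/2) = tan^2(61.0) = 3.254588
Compute passive force:
Pp = 0.5 * Kp * gamma * H^2
Pp = 0.5 * 3.254588 * 20.6 * 4.4^2
Pp = 648.99 kN/m


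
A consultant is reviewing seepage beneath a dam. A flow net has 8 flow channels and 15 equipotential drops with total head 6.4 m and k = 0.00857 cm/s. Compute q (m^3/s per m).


Convert k to m/s for unit consistency with H:
k = 0.00857 cm/s = 0.00857 / 100 m/s = 8.57e-05 m/s
Using q = k * H * Nf / Nd
Nf / Nd = 8 / 15 = 0.5333
q = 8.57e-05 * 6.4 * 0.5333
q = 0.0002925 m^3/s per m


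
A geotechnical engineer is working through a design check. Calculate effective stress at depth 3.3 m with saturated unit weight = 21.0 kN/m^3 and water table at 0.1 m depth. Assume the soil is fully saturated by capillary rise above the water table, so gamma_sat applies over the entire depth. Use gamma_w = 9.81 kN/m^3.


Total stress = gamma_sat * depth
sigma = 21.0 * 3.3 = 69.3 kPa
Pore water pressure u = gamma_w * (depth - d_wt)
u = 9.81 * (3.3 - 0.1) = 31.392 kPa
Effective stress = sigma - u
sigma' = 69.3 - 31.392 = 37.91 kPa


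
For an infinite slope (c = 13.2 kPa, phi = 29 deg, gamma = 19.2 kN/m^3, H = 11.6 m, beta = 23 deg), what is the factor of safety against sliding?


Using Fs = c / (gamma*H*sin(beta)*cos(beta)) + tan(phi)/tan(beta)
Cohesion contribution = 13.2 / (19.2*11.6*sin(23)*cos(23))
Cohesion contribution = 0.164782
Friction contribution = tan(29)/tan(23) = 1.30587
Fs = 0.164782 + 1.30587
Fs = 1.471


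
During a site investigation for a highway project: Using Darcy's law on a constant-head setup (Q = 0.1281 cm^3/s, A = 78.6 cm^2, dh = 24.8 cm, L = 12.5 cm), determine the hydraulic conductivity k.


Compute hydraulic gradient:
i = dh / L = 24.8 / 12.5 = 1.984
Then apply Darcy's law:
k = Q / (A * i)
k = 0.1281 / (78.6 * 1.984)
k = 0.1281 / 155.942
k = 0.000821 cm/s


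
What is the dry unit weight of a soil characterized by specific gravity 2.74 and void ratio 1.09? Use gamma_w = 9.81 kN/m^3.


Result: 12.861 kN/m^3

Derivation:
Using gamma_d = Gs * gamma_w / (1 + e)
gamma_d = 2.74 * 9.81 / (1 + 1.09)
gamma_d = 2.74 * 9.81 / 2.09
gamma_d = 12.861 kN/m^3


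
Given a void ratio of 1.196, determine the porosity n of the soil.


Result: 0.5446

Derivation:
Using the relation n = e / (1 + e)
n = 1.196 / (1 + 1.196)
n = 1.196 / 2.196
n = 0.5446


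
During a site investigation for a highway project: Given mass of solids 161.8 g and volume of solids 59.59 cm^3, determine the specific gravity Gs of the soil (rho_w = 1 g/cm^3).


Using Gs = m_s / (V_s * rho_w)
Since rho_w = 1 g/cm^3:
Gs = 161.8 / 59.59
Gs = 2.715


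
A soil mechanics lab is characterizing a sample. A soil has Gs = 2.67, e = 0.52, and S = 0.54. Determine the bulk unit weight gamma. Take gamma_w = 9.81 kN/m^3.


Using gamma = gamma_w * (Gs + S*e) / (1 + e)
Numerator: Gs + S*e = 2.67 + 0.54*0.52 = 2.9508
Denominator: 1 + e = 1 + 0.52 = 1.52
gamma = 9.81 * 2.9508 / 1.52
gamma = 19.044 kN/m^3


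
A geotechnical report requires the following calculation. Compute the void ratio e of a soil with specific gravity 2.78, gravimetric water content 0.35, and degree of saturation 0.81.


Result: 1.2012

Derivation:
Using the relation e = Gs * w / S
e = 2.78 * 0.35 / 0.81
e = 1.2012


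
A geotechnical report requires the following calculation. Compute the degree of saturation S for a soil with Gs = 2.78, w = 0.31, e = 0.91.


Using S = Gs * w / e
S = 2.78 * 0.31 / 0.91
S = 0.947


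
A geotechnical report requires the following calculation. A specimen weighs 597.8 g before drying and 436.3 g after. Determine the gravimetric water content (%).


Result: 37.02 %

Derivation:
Using w = (m_wet - m_dry) / m_dry * 100
m_wet - m_dry = 597.8 - 436.3 = 161.5 g
w = 161.5 / 436.3 * 100
w = 37.02 %


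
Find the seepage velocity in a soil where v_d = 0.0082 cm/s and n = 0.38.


Using v_s = v_d / n
v_s = 0.0082 / 0.38
v_s = 0.02158 cm/s


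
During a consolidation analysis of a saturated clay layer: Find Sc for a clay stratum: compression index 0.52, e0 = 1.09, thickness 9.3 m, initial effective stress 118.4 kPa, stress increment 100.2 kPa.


Result: 0.6162 m

Derivation:
Using Sc = Cc * H / (1 + e0) * log10((sigma0 + delta_sigma) / sigma0)
Stress ratio = (118.4 + 100.2) / 118.4 = 1.84628
log10(1.84628) = 0.266298
Cc * H / (1 + e0) = 0.52 * 9.3 / (1 + 1.09) = 2.31388
Sc = 2.31388 * 0.266298
Sc = 0.6162 m


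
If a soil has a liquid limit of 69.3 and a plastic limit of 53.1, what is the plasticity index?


Using PI = LL - PL
PI = 69.3 - 53.1
PI = 16.2


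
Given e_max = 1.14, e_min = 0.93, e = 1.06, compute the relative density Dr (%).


Using Dr = (e_max - e) / (e_max - e_min) * 100
e_max - e = 1.14 - 1.06 = 0.08
e_max - e_min = 1.14 - 0.93 = 0.21
Dr = 0.08 / 0.21 * 100
Dr = 38.1 %


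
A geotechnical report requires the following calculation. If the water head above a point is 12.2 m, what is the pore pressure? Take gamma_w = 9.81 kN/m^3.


Using u = gamma_w * h_w
u = 9.81 * 12.2
u = 119.68 kPa


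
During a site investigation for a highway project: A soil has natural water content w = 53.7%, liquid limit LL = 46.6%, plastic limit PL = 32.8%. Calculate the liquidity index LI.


Result: 1.514

Derivation:
First compute the plasticity index:
PI = LL - PL = 46.6 - 32.8 = 13.8
Then compute the liquidity index:
LI = (w - PL) / PI
LI = (53.7 - 32.8) / 13.8
LI = 1.514


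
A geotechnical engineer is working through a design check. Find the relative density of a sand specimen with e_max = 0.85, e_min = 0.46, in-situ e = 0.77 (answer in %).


Result: 20.51 %

Derivation:
Using Dr = (e_max - e) / (e_max - e_min) * 100
e_max - e = 0.85 - 0.77 = 0.08
e_max - e_min = 0.85 - 0.46 = 0.39
Dr = 0.08 / 0.39 * 100
Dr = 20.51 %


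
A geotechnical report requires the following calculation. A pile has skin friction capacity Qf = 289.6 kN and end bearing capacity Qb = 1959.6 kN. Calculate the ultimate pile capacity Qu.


Using Qu = Qf + Qb
Qu = 289.6 + 1959.6
Qu = 2249.2 kN


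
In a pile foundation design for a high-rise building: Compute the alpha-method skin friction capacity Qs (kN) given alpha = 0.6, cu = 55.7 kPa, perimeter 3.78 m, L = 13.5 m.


Using Qs = alpha * cu * perimeter * L
Qs = 0.6 * 55.7 * 3.78 * 13.5
Qs = 1705.42 kN


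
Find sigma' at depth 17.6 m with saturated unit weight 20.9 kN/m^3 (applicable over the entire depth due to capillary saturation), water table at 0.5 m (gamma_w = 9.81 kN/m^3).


Result: 200.09 kPa

Derivation:
Total stress = gamma_sat * depth
sigma = 20.9 * 17.6 = 367.84 kPa
Pore water pressure u = gamma_w * (depth - d_wt)
u = 9.81 * (17.6 - 0.5) = 167.751 kPa
Effective stress = sigma - u
sigma' = 367.84 - 167.751 = 200.09 kPa


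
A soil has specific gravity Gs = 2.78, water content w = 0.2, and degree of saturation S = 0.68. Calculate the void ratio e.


Result: 0.8176

Derivation:
Using the relation e = Gs * w / S
e = 2.78 * 0.2 / 0.68
e = 0.8176


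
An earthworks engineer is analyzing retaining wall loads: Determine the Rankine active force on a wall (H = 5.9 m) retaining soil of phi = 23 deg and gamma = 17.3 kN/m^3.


Compute active earth pressure coefficient:
Ka = tan^2(45 - phi/2) = tan^2(33.5) = 0.438092
Compute active force:
Pa = 0.5 * Ka * gamma * H^2
Pa = 0.5 * 0.438092 * 17.3 * 5.9^2
Pa = 131.91 kN/m


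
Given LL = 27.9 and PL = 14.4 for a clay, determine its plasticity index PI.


Using PI = LL - PL
PI = 27.9 - 14.4
PI = 13.5


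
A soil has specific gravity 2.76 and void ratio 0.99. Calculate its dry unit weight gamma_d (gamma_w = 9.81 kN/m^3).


Using gamma_d = Gs * gamma_w / (1 + e)
gamma_d = 2.76 * 9.81 / (1 + 0.99)
gamma_d = 2.76 * 9.81 / 1.99
gamma_d = 13.606 kN/m^3


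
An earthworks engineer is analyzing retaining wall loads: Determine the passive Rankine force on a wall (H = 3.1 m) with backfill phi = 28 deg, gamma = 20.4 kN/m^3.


Compute passive earth pressure coefficient:
Kp = tan^2(45 + phi/2) = tan^2(59.0) = 2.769826
Compute passive force:
Pp = 0.5 * Kp * gamma * H^2
Pp = 0.5 * 2.769826 * 20.4 * 3.1^2
Pp = 271.5 kN/m


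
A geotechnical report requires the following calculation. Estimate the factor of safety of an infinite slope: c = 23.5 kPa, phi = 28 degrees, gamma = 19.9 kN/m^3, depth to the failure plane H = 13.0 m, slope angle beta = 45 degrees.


Using Fs = c / (gamma*H*sin(beta)*cos(beta)) + tan(phi)/tan(beta)
Cohesion contribution = 23.5 / (19.9*13.0*sin(45)*cos(45))
Cohesion contribution = 0.181678
Friction contribution = tan(28)/tan(45) = 0.531709
Fs = 0.181678 + 0.531709
Fs = 0.713


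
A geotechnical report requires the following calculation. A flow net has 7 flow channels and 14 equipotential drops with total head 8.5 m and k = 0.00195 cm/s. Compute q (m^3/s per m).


Convert k to m/s for unit consistency with H:
k = 0.00195 cm/s = 0.00195 / 100 m/s = 1.95e-05 m/s
Using q = k * H * Nf / Nd
Nf / Nd = 7 / 14 = 0.5
q = 1.95e-05 * 8.5 * 0.5
q = 8.287e-05 m^3/s per m


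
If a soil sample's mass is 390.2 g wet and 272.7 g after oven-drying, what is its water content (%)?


Using w = (m_wet - m_dry) / m_dry * 100
m_wet - m_dry = 390.2 - 272.7 = 117.5 g
w = 117.5 / 272.7 * 100
w = 43.09 %


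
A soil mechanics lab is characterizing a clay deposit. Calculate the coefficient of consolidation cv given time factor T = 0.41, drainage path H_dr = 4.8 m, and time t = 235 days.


Using cv = T * H_dr^2 / t
H_dr^2 = 4.8^2 = 23.04
cv = 0.41 * 23.04 / 235
cv = 0.0402 m^2/day


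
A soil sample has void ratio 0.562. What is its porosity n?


Result: 0.3598

Derivation:
Using the relation n = e / (1 + e)
n = 0.562 / (1 + 0.562)
n = 0.562 / 1.562
n = 0.3598


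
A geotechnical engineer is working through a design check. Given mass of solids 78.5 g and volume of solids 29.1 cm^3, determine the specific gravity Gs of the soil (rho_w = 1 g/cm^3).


Using Gs = m_s / (V_s * rho_w)
Since rho_w = 1 g/cm^3:
Gs = 78.5 / 29.1
Gs = 2.698


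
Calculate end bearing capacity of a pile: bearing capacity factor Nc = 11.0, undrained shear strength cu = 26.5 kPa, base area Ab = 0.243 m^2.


Result: 70.83 kN

Derivation:
Using Qb = Nc * cu * Ab
Qb = 11.0 * 26.5 * 0.243
Qb = 70.83 kN


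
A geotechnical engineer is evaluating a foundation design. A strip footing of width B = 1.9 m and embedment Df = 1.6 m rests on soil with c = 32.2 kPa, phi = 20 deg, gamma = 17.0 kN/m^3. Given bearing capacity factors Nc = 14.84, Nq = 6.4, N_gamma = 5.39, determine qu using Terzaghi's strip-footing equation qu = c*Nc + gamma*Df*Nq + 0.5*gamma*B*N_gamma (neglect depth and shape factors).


Compute qu = c*Nc + gamma*Df*Nq + 0.5*gamma*B*N_gamma
Term 1: 32.2 * 14.84 = 477.848
Term 2: 17.0 * 1.6 * 6.4 = 174.08
Term 3: 0.5 * 17.0 * 1.9 * 5.39 = 87.0485
qu = 477.848 + 174.08 + 87.0485
qu = 738.98 kPa


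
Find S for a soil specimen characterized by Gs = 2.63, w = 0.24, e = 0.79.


Using S = Gs * w / e
S = 2.63 * 0.24 / 0.79
S = 0.799


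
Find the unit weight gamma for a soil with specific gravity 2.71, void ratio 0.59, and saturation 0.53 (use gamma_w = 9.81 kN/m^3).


Result: 18.649 kN/m^3

Derivation:
Using gamma = gamma_w * (Gs + S*e) / (1 + e)
Numerator: Gs + S*e = 2.71 + 0.53*0.59 = 3.0227
Denominator: 1 + e = 1 + 0.59 = 1.59
gamma = 9.81 * 3.0227 / 1.59
gamma = 18.649 kN/m^3


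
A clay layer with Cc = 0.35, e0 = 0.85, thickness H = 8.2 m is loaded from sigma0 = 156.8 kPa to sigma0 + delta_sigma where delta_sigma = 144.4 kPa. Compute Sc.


Using Sc = Cc * H / (1 + e0) * log10((sigma0 + delta_sigma) / sigma0)
Stress ratio = (156.8 + 144.4) / 156.8 = 1.92092
log10(1.92092) = 0.283509
Cc * H / (1 + e0) = 0.35 * 8.2 / (1 + 0.85) = 1.55135
Sc = 1.55135 * 0.283509
Sc = 0.4398 m


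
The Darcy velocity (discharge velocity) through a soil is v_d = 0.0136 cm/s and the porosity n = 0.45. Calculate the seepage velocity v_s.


Result: 0.03022 cm/s

Derivation:
Using v_s = v_d / n
v_s = 0.0136 / 0.45
v_s = 0.03022 cm/s


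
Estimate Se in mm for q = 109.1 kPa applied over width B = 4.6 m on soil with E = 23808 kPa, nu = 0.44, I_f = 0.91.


Result: 15.469 mm

Derivation:
Using Se = q * B * (1 - nu^2) * I_f / E
1 - nu^2 = 1 - 0.44^2 = 0.8064
Se = 109.1 * 4.6 * 0.8064 * 0.91 / 23808
Se = 0.015469 m
Convert to mm: Se = 0.015469 * 1000 = 15.469 mm


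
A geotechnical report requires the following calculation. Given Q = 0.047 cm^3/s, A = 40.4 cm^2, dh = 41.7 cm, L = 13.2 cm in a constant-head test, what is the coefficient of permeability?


Result: 0.000368 cm/s

Derivation:
Compute hydraulic gradient:
i = dh / L = 41.7 / 13.2 = 3.15909
Then apply Darcy's law:
k = Q / (A * i)
k = 0.047 / (40.4 * 3.15909)
k = 0.047 / 127.627
k = 0.000368 cm/s


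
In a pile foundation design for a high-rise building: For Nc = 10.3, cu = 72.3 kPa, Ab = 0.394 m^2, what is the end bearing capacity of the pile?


Result: 293.41 kN

Derivation:
Using Qb = Nc * cu * Ab
Qb = 10.3 * 72.3 * 0.394
Qb = 293.41 kN


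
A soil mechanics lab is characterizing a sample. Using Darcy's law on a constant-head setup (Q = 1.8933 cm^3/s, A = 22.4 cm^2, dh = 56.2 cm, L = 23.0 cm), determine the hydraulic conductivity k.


Result: 0.034591 cm/s

Derivation:
Compute hydraulic gradient:
i = dh / L = 56.2 / 23.0 = 2.44348
Then apply Darcy's law:
k = Q / (A * i)
k = 1.8933 / (22.4 * 2.44348)
k = 1.8933 / 54.7339
k = 0.034591 cm/s


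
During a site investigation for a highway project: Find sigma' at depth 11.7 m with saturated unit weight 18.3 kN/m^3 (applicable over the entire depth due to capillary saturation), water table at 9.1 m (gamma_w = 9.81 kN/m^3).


Result: 188.6 kPa

Derivation:
Total stress = gamma_sat * depth
sigma = 18.3 * 11.7 = 214.11 kPa
Pore water pressure u = gamma_w * (depth - d_wt)
u = 9.81 * (11.7 - 9.1) = 25.506 kPa
Effective stress = sigma - u
sigma' = 214.11 - 25.506 = 188.6 kPa


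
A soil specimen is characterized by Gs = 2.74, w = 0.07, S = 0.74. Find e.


Result: 0.2592

Derivation:
Using the relation e = Gs * w / S
e = 2.74 * 0.07 / 0.74
e = 0.2592


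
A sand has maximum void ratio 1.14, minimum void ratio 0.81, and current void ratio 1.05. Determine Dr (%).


Result: 27.27 %

Derivation:
Using Dr = (e_max - e) / (e_max - e_min) * 100
e_max - e = 1.14 - 1.05 = 0.09
e_max - e_min = 1.14 - 0.81 = 0.33
Dr = 0.09 / 0.33 * 100
Dr = 27.27 %


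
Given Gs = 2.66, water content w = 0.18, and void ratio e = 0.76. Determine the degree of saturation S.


Result: 0.63

Derivation:
Using S = Gs * w / e
S = 2.66 * 0.18 / 0.76
S = 0.63


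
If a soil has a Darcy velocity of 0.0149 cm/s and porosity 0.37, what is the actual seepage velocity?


Result: 0.04027 cm/s

Derivation:
Using v_s = v_d / n
v_s = 0.0149 / 0.37
v_s = 0.04027 cm/s


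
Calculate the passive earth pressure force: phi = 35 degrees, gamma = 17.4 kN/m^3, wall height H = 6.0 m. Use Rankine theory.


Compute passive earth pressure coefficient:
Kp = tan^2(45 + phi/2) = tan^2(62.5) = 3.690172
Compute passive force:
Pp = 0.5 * Kp * gamma * H^2
Pp = 0.5 * 3.690172 * 17.4 * 6.0^2
Pp = 1155.76 kN/m


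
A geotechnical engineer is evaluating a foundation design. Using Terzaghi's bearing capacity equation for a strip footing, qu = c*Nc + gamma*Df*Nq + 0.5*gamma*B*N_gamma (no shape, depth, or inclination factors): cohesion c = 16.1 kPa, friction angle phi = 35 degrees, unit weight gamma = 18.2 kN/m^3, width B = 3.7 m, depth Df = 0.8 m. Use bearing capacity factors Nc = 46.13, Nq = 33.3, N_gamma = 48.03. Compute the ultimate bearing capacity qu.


Result: 2844.71 kPa

Derivation:
Compute qu = c*Nc + gamma*Df*Nq + 0.5*gamma*B*N_gamma
Term 1: 16.1 * 46.13 = 742.693
Term 2: 18.2 * 0.8 * 33.3 = 484.848
Term 3: 0.5 * 18.2 * 3.7 * 48.03 = 1617.1701
qu = 742.693 + 484.848 + 1617.1701
qu = 2844.71 kPa


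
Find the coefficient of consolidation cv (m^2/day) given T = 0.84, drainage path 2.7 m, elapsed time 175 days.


Using cv = T * H_dr^2 / t
H_dr^2 = 2.7^2 = 7.29
cv = 0.84 * 7.29 / 175
cv = 0.03499 m^2/day


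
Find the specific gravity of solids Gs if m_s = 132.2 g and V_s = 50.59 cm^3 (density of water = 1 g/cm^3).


Using Gs = m_s / (V_s * rho_w)
Since rho_w = 1 g/cm^3:
Gs = 132.2 / 50.59
Gs = 2.613


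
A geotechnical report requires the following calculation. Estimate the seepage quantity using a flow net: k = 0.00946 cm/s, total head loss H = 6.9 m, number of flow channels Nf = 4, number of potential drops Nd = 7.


Result: 0.000373 m^3/s per m

Derivation:
Convert k to m/s for unit consistency with H:
k = 0.00946 cm/s = 0.00946 / 100 m/s = 9.46e-05 m/s
Using q = k * H * Nf / Nd
Nf / Nd = 4 / 7 = 0.5714
q = 9.46e-05 * 6.9 * 0.5714
q = 0.000373 m^3/s per m


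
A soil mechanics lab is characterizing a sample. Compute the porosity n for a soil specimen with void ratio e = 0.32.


Using the relation n = e / (1 + e)
n = 0.32 / (1 + 0.32)
n = 0.32 / 1.32
n = 0.2424


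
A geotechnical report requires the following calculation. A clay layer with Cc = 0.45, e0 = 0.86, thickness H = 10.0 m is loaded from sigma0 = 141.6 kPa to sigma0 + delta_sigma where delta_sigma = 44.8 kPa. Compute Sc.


Using Sc = Cc * H / (1 + e0) * log10((sigma0 + delta_sigma) / sigma0)
Stress ratio = (141.6 + 44.8) / 141.6 = 1.31638
log10(1.31638) = 0.119383
Cc * H / (1 + e0) = 0.45 * 10.0 / (1 + 0.86) = 2.41935
Sc = 2.41935 * 0.119383
Sc = 0.2888 m


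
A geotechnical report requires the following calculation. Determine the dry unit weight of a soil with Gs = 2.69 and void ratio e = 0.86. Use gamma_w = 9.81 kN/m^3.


Result: 14.188 kN/m^3

Derivation:
Using gamma_d = Gs * gamma_w / (1 + e)
gamma_d = 2.69 * 9.81 / (1 + 0.86)
gamma_d = 2.69 * 9.81 / 1.86
gamma_d = 14.188 kN/m^3


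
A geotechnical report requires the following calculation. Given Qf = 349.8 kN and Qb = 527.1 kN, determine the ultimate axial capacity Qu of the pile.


Using Qu = Qf + Qb
Qu = 349.8 + 527.1
Qu = 876.9 kN


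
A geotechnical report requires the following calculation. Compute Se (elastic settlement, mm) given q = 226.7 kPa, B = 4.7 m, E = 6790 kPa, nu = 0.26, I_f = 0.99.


Using Se = q * B * (1 - nu^2) * I_f / E
1 - nu^2 = 1 - 0.26^2 = 0.9324
Se = 226.7 * 4.7 * 0.9324 * 0.99 / 6790
Se = 0.144850 m
Convert to mm: Se = 0.144850 * 1000 = 144.85 mm


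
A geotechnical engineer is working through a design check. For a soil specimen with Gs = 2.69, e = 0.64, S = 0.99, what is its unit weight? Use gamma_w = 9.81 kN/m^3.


Result: 19.881 kN/m^3

Derivation:
Using gamma = gamma_w * (Gs + S*e) / (1 + e)
Numerator: Gs + S*e = 2.69 + 0.99*0.64 = 3.3236
Denominator: 1 + e = 1 + 0.64 = 1.64
gamma = 9.81 * 3.3236 / 1.64
gamma = 19.881 kN/m^3


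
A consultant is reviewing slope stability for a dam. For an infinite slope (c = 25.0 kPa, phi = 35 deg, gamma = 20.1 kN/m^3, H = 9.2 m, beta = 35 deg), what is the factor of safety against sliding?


Using Fs = c / (gamma*H*sin(beta)*cos(beta)) + tan(phi)/tan(beta)
Cohesion contribution = 25.0 / (20.1*9.2*sin(35)*cos(35))
Cohesion contribution = 0.28774
Friction contribution = tan(35)/tan(35) = 1
Fs = 0.28774 + 1
Fs = 1.288


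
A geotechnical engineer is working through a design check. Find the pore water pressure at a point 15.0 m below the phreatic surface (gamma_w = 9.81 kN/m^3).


Result: 147.15 kPa

Derivation:
Using u = gamma_w * h_w
u = 9.81 * 15.0
u = 147.15 kPa


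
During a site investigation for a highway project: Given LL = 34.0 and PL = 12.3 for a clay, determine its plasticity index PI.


Using PI = LL - PL
PI = 34.0 - 12.3
PI = 21.7


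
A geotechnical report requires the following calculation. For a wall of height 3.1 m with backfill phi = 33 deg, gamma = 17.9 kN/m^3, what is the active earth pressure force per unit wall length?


Result: 25.36 kN/m

Derivation:
Compute active earth pressure coefficient:
Ka = tan^2(45 - phi/2) = tan^2(28.5) = 0.294801
Compute active force:
Pa = 0.5 * Ka * gamma * H^2
Pa = 0.5 * 0.294801 * 17.9 * 3.1^2
Pa = 25.36 kN/m


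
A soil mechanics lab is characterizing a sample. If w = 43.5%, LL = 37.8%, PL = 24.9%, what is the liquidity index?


First compute the plasticity index:
PI = LL - PL = 37.8 - 24.9 = 12.9
Then compute the liquidity index:
LI = (w - PL) / PI
LI = (43.5 - 24.9) / 12.9
LI = 1.442


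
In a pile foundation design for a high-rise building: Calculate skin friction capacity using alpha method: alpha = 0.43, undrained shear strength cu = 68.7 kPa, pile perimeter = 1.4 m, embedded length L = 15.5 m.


Using Qs = alpha * cu * perimeter * L
Qs = 0.43 * 68.7 * 1.4 * 15.5
Qs = 641.04 kN


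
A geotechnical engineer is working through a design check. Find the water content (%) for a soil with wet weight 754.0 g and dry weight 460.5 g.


Using w = (m_wet - m_dry) / m_dry * 100
m_wet - m_dry = 754.0 - 460.5 = 293.5 g
w = 293.5 / 460.5 * 100
w = 63.74 %


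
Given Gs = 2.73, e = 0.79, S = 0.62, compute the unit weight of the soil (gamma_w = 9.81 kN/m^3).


Result: 17.646 kN/m^3

Derivation:
Using gamma = gamma_w * (Gs + S*e) / (1 + e)
Numerator: Gs + S*e = 2.73 + 0.62*0.79 = 3.2198
Denominator: 1 + e = 1 + 0.79 = 1.79
gamma = 9.81 * 3.2198 / 1.79
gamma = 17.646 kN/m^3


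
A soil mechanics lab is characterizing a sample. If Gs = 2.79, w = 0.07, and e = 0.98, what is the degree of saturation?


Using S = Gs * w / e
S = 2.79 * 0.07 / 0.98
S = 0.1993


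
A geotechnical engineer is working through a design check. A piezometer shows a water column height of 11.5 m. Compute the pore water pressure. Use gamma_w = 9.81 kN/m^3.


Using u = gamma_w * h_w
u = 9.81 * 11.5
u = 112.82 kPa


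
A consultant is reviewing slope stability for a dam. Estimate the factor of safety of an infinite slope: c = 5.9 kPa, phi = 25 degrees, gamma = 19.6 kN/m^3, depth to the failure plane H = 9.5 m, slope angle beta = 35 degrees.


Using Fs = c / (gamma*H*sin(beta)*cos(beta)) + tan(phi)/tan(beta)
Cohesion contribution = 5.9 / (19.6*9.5*sin(35)*cos(35))
Cohesion contribution = 0.0674398
Friction contribution = tan(25)/tan(35) = 0.665956
Fs = 0.0674398 + 0.665956
Fs = 0.733


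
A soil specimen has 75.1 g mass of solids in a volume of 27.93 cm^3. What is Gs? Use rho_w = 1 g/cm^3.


Using Gs = m_s / (V_s * rho_w)
Since rho_w = 1 g/cm^3:
Gs = 75.1 / 27.93
Gs = 2.689


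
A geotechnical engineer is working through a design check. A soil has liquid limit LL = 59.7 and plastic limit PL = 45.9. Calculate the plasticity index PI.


Result: 13.8

Derivation:
Using PI = LL - PL
PI = 59.7 - 45.9
PI = 13.8


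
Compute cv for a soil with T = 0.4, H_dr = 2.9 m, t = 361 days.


Using cv = T * H_dr^2 / t
H_dr^2 = 2.9^2 = 8.41
cv = 0.4 * 8.41 / 361
cv = 0.00932 m^2/day


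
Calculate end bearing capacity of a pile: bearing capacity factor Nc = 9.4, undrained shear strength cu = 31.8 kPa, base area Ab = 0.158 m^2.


Using Qb = Nc * cu * Ab
Qb = 9.4 * 31.8 * 0.158
Qb = 47.23 kN


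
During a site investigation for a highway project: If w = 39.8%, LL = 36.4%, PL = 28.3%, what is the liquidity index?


Result: 1.42

Derivation:
First compute the plasticity index:
PI = LL - PL = 36.4 - 28.3 = 8.1
Then compute the liquidity index:
LI = (w - PL) / PI
LI = (39.8 - 28.3) / 8.1
LI = 1.42


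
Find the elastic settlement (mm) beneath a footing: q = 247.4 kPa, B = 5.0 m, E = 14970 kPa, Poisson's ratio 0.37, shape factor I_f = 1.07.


Using Se = q * B * (1 - nu^2) * I_f / E
1 - nu^2 = 1 - 0.37^2 = 0.8631
Se = 247.4 * 5.0 * 0.8631 * 1.07 / 14970
Se = 0.076312 m
Convert to mm: Se = 0.076312 * 1000 = 76.312 mm


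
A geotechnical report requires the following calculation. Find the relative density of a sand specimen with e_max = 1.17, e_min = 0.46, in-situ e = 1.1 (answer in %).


Using Dr = (e_max - e) / (e_max - e_min) * 100
e_max - e = 1.17 - 1.1 = 0.07
e_max - e_min = 1.17 - 0.46 = 0.71
Dr = 0.07 / 0.71 * 100
Dr = 9.86 %


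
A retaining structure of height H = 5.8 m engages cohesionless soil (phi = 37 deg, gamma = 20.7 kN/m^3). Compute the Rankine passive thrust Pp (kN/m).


Result: 1400.63 kN/m

Derivation:
Compute passive earth pressure coefficient:
Kp = tan^2(45 + phi/2) = tan^2(63.5) = 4.022791
Compute passive force:
Pp = 0.5 * Kp * gamma * H^2
Pp = 0.5 * 4.022791 * 20.7 * 5.8^2
Pp = 1400.63 kN/m


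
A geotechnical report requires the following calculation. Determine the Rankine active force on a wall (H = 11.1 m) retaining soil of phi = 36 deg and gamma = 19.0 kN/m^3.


Compute active earth pressure coefficient:
Ka = tan^2(45 - phi/2) = tan^2(27.0) = 0.259616
Compute active force:
Pa = 0.5 * Ka * gamma * H^2
Pa = 0.5 * 0.259616 * 19.0 * 11.1^2
Pa = 303.88 kN/m


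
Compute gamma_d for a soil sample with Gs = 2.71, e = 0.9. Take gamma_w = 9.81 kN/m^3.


Using gamma_d = Gs * gamma_w / (1 + e)
gamma_d = 2.71 * 9.81 / (1 + 0.9)
gamma_d = 2.71 * 9.81 / 1.9
gamma_d = 13.992 kN/m^3


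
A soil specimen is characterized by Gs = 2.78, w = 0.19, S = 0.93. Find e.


Result: 0.568

Derivation:
Using the relation e = Gs * w / S
e = 2.78 * 0.19 / 0.93
e = 0.568


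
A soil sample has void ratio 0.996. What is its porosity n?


Using the relation n = e / (1 + e)
n = 0.996 / (1 + 0.996)
n = 0.996 / 1.996
n = 0.499


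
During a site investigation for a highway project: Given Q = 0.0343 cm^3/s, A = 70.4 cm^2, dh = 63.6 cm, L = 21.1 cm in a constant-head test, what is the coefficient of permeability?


Compute hydraulic gradient:
i = dh / L = 63.6 / 21.1 = 3.01422
Then apply Darcy's law:
k = Q / (A * i)
k = 0.0343 / (70.4 * 3.01422)
k = 0.0343 / 212.201
k = 0.000162 cm/s


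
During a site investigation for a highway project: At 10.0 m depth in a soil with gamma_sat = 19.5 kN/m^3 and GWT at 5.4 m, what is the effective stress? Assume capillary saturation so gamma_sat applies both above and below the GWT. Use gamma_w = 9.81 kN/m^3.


Total stress = gamma_sat * depth
sigma = 19.5 * 10.0 = 195.0 kPa
Pore water pressure u = gamma_w * (depth - d_wt)
u = 9.81 * (10.0 - 5.4) = 45.126 kPa
Effective stress = sigma - u
sigma' = 195.0 - 45.126 = 149.87 kPa


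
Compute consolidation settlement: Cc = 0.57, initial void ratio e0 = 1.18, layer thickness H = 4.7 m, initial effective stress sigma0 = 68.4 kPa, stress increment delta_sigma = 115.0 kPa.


Result: 0.5264 m

Derivation:
Using Sc = Cc * H / (1 + e0) * log10((sigma0 + delta_sigma) / sigma0)
Stress ratio = (68.4 + 115.0) / 68.4 = 2.68129
log10(2.68129) = 0.428343
Cc * H / (1 + e0) = 0.57 * 4.7 / (1 + 1.18) = 1.2289
Sc = 1.2289 * 0.428343
Sc = 0.5264 m


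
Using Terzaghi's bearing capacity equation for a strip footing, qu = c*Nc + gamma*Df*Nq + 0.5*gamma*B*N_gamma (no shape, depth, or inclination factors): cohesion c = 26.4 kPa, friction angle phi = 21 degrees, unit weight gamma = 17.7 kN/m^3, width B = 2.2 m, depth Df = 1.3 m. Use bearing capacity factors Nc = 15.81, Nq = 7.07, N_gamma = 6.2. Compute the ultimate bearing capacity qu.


Compute qu = c*Nc + gamma*Df*Nq + 0.5*gamma*B*N_gamma
Term 1: 26.4 * 15.81 = 417.384
Term 2: 17.7 * 1.3 * 7.07 = 162.6807
Term 3: 0.5 * 17.7 * 2.2 * 6.2 = 120.714
qu = 417.384 + 162.6807 + 120.714
qu = 700.78 kPa


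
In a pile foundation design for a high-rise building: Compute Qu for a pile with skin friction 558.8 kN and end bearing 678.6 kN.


Using Qu = Qf + Qb
Qu = 558.8 + 678.6
Qu = 1237.4 kN


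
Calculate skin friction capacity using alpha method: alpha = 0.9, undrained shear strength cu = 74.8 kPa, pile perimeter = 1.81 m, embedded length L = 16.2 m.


Using Qs = alpha * cu * perimeter * L
Qs = 0.9 * 74.8 * 1.81 * 16.2
Qs = 1973.96 kN


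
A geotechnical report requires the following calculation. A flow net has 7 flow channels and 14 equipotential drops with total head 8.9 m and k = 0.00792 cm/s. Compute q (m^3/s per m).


Convert k to m/s for unit consistency with H:
k = 0.00792 cm/s = 0.00792 / 100 m/s = 7.92e-05 m/s
Using q = k * H * Nf / Nd
Nf / Nd = 7 / 14 = 0.5
q = 7.92e-05 * 8.9 * 0.5
q = 0.0003524 m^3/s per m


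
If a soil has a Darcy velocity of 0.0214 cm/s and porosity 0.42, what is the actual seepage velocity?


Result: 0.05095 cm/s

Derivation:
Using v_s = v_d / n
v_s = 0.0214 / 0.42
v_s = 0.05095 cm/s


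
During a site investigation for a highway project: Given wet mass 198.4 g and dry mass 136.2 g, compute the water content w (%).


Using w = (m_wet - m_dry) / m_dry * 100
m_wet - m_dry = 198.4 - 136.2 = 62.2 g
w = 62.2 / 136.2 * 100
w = 45.67 %


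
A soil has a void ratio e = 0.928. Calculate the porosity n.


Using the relation n = e / (1 + e)
n = 0.928 / (1 + 0.928)
n = 0.928 / 1.928
n = 0.4813


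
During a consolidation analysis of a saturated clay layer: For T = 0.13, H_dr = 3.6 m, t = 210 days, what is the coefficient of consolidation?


Using cv = T * H_dr^2 / t
H_dr^2 = 3.6^2 = 12.96
cv = 0.13 * 12.96 / 210
cv = 0.00802 m^2/day


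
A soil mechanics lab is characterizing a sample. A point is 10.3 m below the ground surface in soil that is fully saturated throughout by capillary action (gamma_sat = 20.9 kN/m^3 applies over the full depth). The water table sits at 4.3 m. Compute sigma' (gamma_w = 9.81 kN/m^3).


Total stress = gamma_sat * depth
sigma = 20.9 * 10.3 = 215.27 kPa
Pore water pressure u = gamma_w * (depth - d_wt)
u = 9.81 * (10.3 - 4.3) = 58.86 kPa
Effective stress = sigma - u
sigma' = 215.27 - 58.86 = 156.41 kPa


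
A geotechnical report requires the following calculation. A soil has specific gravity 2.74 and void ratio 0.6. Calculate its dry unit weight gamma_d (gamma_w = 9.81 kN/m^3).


Using gamma_d = Gs * gamma_w / (1 + e)
gamma_d = 2.74 * 9.81 / (1 + 0.6)
gamma_d = 2.74 * 9.81 / 1.6
gamma_d = 16.8 kN/m^3


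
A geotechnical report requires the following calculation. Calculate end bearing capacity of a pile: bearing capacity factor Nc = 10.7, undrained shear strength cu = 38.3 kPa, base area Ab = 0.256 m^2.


Using Qb = Nc * cu * Ab
Qb = 10.7 * 38.3 * 0.256
Qb = 104.91 kN


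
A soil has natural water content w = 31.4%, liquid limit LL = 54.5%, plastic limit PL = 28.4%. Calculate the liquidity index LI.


Result: 0.115

Derivation:
First compute the plasticity index:
PI = LL - PL = 54.5 - 28.4 = 26.1
Then compute the liquidity index:
LI = (w - PL) / PI
LI = (31.4 - 28.4) / 26.1
LI = 0.115


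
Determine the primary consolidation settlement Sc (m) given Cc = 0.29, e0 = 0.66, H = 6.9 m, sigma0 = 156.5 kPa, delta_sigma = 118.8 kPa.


Using Sc = Cc * H / (1 + e0) * log10((sigma0 + delta_sigma) / sigma0)
Stress ratio = (156.5 + 118.8) / 156.5 = 1.75911
log10(1.75911) = 0.245292
Cc * H / (1 + e0) = 0.29 * 6.9 / (1 + 0.66) = 1.20542
Sc = 1.20542 * 0.245292
Sc = 0.2957 m


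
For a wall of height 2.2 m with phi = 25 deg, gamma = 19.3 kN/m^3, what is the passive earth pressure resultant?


Result: 115.08 kN/m

Derivation:
Compute passive earth pressure coefficient:
Kp = tan^2(45 + phi/2) = tan^2(57.5) = 2.463913
Compute passive force:
Pp = 0.5 * Kp * gamma * H^2
Pp = 0.5 * 2.463913 * 19.3 * 2.2^2
Pp = 115.08 kN/m


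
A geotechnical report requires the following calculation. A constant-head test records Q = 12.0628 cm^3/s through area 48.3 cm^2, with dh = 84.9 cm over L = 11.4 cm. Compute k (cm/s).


Compute hydraulic gradient:
i = dh / L = 84.9 / 11.4 = 7.44737
Then apply Darcy's law:
k = Q / (A * i)
k = 12.0628 / (48.3 * 7.44737)
k = 12.0628 / 359.708
k = 0.033535 cm/s


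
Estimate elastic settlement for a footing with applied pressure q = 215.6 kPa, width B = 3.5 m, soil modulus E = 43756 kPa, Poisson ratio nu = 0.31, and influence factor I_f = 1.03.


Result: 16.056 mm

Derivation:
Using Se = q * B * (1 - nu^2) * I_f / E
1 - nu^2 = 1 - 0.31^2 = 0.9039
Se = 215.6 * 3.5 * 0.9039 * 1.03 / 43756
Se = 0.016056 m
Convert to mm: Se = 0.016056 * 1000 = 16.056 mm


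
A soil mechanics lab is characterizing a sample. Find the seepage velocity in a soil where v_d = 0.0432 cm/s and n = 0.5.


Result: 0.0864 cm/s

Derivation:
Using v_s = v_d / n
v_s = 0.0432 / 0.5
v_s = 0.0864 cm/s


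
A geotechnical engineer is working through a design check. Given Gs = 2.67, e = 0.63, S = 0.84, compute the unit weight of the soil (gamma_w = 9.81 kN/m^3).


Using gamma = gamma_w * (Gs + S*e) / (1 + e)
Numerator: Gs + S*e = 2.67 + 0.84*0.63 = 3.1992
Denominator: 1 + e = 1 + 0.63 = 1.63
gamma = 9.81 * 3.1992 / 1.63
gamma = 19.254 kN/m^3


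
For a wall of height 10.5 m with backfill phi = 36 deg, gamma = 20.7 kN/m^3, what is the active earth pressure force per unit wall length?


Compute active earth pressure coefficient:
Ka = tan^2(45 - phi/2) = tan^2(27.0) = 0.259616
Compute active force:
Pa = 0.5 * Ka * gamma * H^2
Pa = 0.5 * 0.259616 * 20.7 * 10.5^2
Pa = 296.24 kN/m


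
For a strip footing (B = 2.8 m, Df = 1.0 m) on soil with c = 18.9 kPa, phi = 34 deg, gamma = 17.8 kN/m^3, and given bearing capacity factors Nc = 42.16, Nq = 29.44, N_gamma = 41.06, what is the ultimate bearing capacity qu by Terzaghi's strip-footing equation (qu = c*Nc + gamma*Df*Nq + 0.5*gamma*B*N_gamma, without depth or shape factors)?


Compute qu = c*Nc + gamma*Df*Nq + 0.5*gamma*B*N_gamma
Term 1: 18.9 * 42.16 = 796.824
Term 2: 17.8 * 1.0 * 29.44 = 524.032
Term 3: 0.5 * 17.8 * 2.8 * 41.06 = 1023.2152
qu = 796.824 + 524.032 + 1023.2152
qu = 2344.07 kPa


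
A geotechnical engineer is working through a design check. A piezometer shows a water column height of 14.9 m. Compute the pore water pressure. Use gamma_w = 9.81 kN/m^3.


Result: 146.17 kPa

Derivation:
Using u = gamma_w * h_w
u = 9.81 * 14.9
u = 146.17 kPa


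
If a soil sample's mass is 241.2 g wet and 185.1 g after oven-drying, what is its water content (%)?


Using w = (m_wet - m_dry) / m_dry * 100
m_wet - m_dry = 241.2 - 185.1 = 56.1 g
w = 56.1 / 185.1 * 100
w = 30.31 %


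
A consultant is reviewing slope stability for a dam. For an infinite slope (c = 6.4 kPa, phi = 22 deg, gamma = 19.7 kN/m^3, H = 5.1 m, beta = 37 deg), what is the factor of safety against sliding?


Using Fs = c / (gamma*H*sin(beta)*cos(beta)) + tan(phi)/tan(beta)
Cohesion contribution = 6.4 / (19.7*5.1*sin(37)*cos(37))
Cohesion contribution = 0.132535
Friction contribution = tan(22)/tan(37) = 0.536161
Fs = 0.132535 + 0.536161
Fs = 0.669


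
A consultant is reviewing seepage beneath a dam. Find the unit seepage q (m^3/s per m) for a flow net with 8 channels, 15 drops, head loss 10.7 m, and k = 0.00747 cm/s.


Convert k to m/s for unit consistency with H:
k = 0.00747 cm/s = 0.00747 / 100 m/s = 7.47e-05 m/s
Using q = k * H * Nf / Nd
Nf / Nd = 8 / 15 = 0.5333
q = 7.47e-05 * 10.7 * 0.5333
q = 0.0004263 m^3/s per m


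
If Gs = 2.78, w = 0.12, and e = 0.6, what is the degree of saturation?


Result: 0.556

Derivation:
Using S = Gs * w / e
S = 2.78 * 0.12 / 0.6
S = 0.556
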